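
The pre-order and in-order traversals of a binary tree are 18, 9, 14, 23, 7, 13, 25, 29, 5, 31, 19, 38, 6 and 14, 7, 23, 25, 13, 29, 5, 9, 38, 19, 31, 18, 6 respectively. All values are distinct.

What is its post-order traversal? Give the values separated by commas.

7, 25, 5, 29, 13, 23, 14, 38, 19, 31, 9, 6, 18

The first element of pre-order is the root; it splits in-order into left and right subtrees.
Root 18: left subtree has 11 nodes {14, 7, 23, 25, 13, 29, 5, 9, 38, 19, 31}, right has 1 {6}.
  Root 9: left subtree has 7 nodes {14, 7, 23, 25, 13, 29, 5}, right has 3 {38, 19, 31}.
    Root 14: left subtree has 0 nodes { }, right has 6 {7, 23, 25, 13, 29, 5}.
      Root 23: left subtree has 1 node {7}, right has 4 {25, 13, 29, 5}.
        Root 13: left subtree has 1 node {25}, right has 2 {29, 5}.
          Root 29: left subtree has 0 nodes { }, right has 1 {5}.
    Root 31: left subtree has 2 nodes {38, 19}, right has 0 { }.
      Root 19: left subtree has 1 node {38}, right has 0 { }.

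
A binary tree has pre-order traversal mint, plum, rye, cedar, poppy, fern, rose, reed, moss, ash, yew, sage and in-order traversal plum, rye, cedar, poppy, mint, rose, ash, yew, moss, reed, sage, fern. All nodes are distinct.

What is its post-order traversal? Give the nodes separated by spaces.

The first element of pre-order is the root; it splits in-order into left and right subtrees.
Root mint: left subtree has 4 nodes {plum, rye, cedar, poppy}, right has 7 {rose, ash, yew, moss, reed, sage, fern}.
  Root plum: left subtree has 0 nodes { }, right has 3 {rye, cedar, poppy}.
    Root rye: left subtree has 0 nodes { }, right has 2 {cedar, poppy}.
      Root cedar: left subtree has 0 nodes { }, right has 1 {poppy}.
  Root fern: left subtree has 6 nodes {rose, ash, yew, moss, reed, sage}, right has 0 { }.
    Root rose: left subtree has 0 nodes { }, right has 5 {ash, yew, moss, reed, sage}.
      Root reed: left subtree has 3 nodes {ash, yew, moss}, right has 1 {sage}.
        Root moss: left subtree has 2 nodes {ash, yew}, right has 0 { }.
          Root ash: left subtree has 0 nodes { }, right has 1 {yew}.

poppy cedar rye plum yew ash moss sage reed rose fern mint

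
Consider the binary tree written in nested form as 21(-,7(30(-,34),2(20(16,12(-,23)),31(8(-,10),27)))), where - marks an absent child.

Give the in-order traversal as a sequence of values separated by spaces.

21 30 34 7 16 20 12 23 2 8 10 31 27

In-order visits the left subtree, then the node, then the right subtree.
At 21: no left child.
Visit 21.
At 21: go right to 7.
  At 7: go left to 30.
    At 30: no left child.
    Visit 30.
    At 30: go right to 34.
      34 is a leaf — visit 34.
  Visit 7.
  At 7: go right to 2.
    At 2: go left to 20.
      At 20: go left to 16.
        16 is a leaf — visit 16.
      Visit 20.
      At 20: go right to 12.
        At 12: no left child.
        Visit 12.
        At 12: go right to 23.
          23 is a leaf — visit 23.
    Visit 2.
    At 2: go right to 31.
      At 31: go left to 8.
        At 8: no left child.
        Visit 8.
        At 8: go right to 10.
          10 is a leaf — visit 10.
      Visit 31.
      At 31: go right to 27.
        27 is a leaf — visit 27.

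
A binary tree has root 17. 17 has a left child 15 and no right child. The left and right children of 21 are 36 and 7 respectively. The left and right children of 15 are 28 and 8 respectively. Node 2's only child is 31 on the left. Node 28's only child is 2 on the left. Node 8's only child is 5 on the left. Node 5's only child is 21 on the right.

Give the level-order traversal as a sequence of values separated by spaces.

Level-order visits nodes level by level from the root, left to right within each level.
Level 0: 17
Level 1: 15
Level 2: 28, 8
Level 3: 2, 5
Level 4: 31, 21
Level 5: 36, 7

17 15 28 8 2 5 31 21 36 7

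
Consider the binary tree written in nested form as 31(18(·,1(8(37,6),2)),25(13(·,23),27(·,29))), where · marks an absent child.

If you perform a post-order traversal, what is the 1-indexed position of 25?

Post-order visits the left subtree, then the right subtree, then the node.
At 31: go left to 18.
  At 18: no left child.
  At 18: go right to 1.
    At 1: go left to 8.
      At 8: go left to 37.
        37 is a leaf — visit 37.
      At 8: go right to 6.
        6 is a leaf — visit 6.
      Visit 8.
    At 1: go right to 2.
      2 is a leaf — visit 2.
    Visit 1.
  Visit 18.
At 31: go right to 25.
  At 25: go left to 13.
    At 13: no left child.
    At 13: go right to 23.
      23 is a leaf — visit 23.
    Visit 13.
  At 25: go right to 27.
    At 27: no left child.
    At 27: go right to 29.
      29 is a leaf — visit 29.
    Visit 27.
  Visit 25.
Visit 31.
Full post-order sequence: 37, 6, 8, 2, 1, 18, 23, 13, 29, 27, 25, 31.

11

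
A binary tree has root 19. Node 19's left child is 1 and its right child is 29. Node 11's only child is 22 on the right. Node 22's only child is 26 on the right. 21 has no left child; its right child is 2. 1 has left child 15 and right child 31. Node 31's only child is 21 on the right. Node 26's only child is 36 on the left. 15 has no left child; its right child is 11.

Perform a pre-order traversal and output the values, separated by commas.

Pre-order visits the node, then its left subtree, then its right subtree.
Visit 19.
At 19: go left to 1.
  Visit 1.
  At 1: go left to 15.
    Visit 15.
    At 15: no left child.
    At 15: go right to 11.
      Visit 11.
      At 11: no left child.
      At 11: go right to 22.
        Visit 22.
        At 22: no left child.
        At 22: go right to 26.
          Visit 26.
          At 26: go left to 36.
            36 is a leaf — visit 36.
          At 26: no right child.
  At 1: go right to 31.
    Visit 31.
    At 31: no left child.
    At 31: go right to 21.
      Visit 21.
      At 21: no left child.
      At 21: go right to 2.
        2 is a leaf — visit 2.
At 19: go right to 29.
  29 is a leaf — visit 29.

19, 1, 15, 11, 22, 26, 36, 31, 21, 2, 29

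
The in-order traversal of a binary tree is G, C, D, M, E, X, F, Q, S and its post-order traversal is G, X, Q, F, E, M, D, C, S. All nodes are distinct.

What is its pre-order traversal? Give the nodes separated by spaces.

The last element of post-order is the root; it splits in-order into left and right subtrees.
Root S: left subtree has 8 nodes {G, C, D, M, E, X, F, Q}, right has 0 { }.
  Root C: left subtree has 1 node {G}, right has 6 {D, M, E, X, F, Q}.
    Root D: left subtree has 0 nodes { }, right has 5 {M, E, X, F, Q}.
      Root M: left subtree has 0 nodes { }, right has 4 {E, X, F, Q}.
        Root E: left subtree has 0 nodes { }, right has 3 {X, F, Q}.
          Root F: left subtree has 1 node {X}, right has 1 {Q}.

S C G D M E F X Q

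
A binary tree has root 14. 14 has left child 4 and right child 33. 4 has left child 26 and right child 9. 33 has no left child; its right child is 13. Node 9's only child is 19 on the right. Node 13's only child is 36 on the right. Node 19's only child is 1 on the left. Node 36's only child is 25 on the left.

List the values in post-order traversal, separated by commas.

Post-order visits the left subtree, then the right subtree, then the node.
At 14: go left to 4.
  At 4: go left to 26.
    26 is a leaf — visit 26.
  At 4: go right to 9.
    At 9: no left child.
    At 9: go right to 19.
      At 19: go left to 1.
        1 is a leaf — visit 1.
      At 19: no right child.
      Visit 19.
    Visit 9.
  Visit 4.
At 14: go right to 33.
  At 33: no left child.
  At 33: go right to 13.
    At 13: no left child.
    At 13: go right to 36.
      At 36: go left to 25.
        25 is a leaf — visit 25.
      At 36: no right child.
      Visit 36.
    Visit 13.
  Visit 33.
Visit 14.

26, 1, 19, 9, 4, 25, 36, 13, 33, 14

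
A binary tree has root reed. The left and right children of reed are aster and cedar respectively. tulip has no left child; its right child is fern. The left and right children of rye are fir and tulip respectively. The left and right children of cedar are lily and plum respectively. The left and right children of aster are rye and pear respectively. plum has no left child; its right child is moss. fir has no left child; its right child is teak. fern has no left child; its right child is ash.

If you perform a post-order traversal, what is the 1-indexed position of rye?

6

Post-order visits the left subtree, then the right subtree, then the node.
At reed: go left to aster.
  At aster: go left to rye.
    At rye: go left to fir.
      At fir: no left child.
      At fir: go right to teak.
        teak is a leaf — visit teak.
      Visit fir.
    At rye: go right to tulip.
      At tulip: no left child.
      At tulip: go right to fern.
        At fern: no left child.
        At fern: go right to ash.
          ash is a leaf — visit ash.
        Visit fern.
      Visit tulip.
    Visit rye.
  At aster: go right to pear.
    pear is a leaf — visit pear.
  Visit aster.
At reed: go right to cedar.
  At cedar: go left to lily.
    lily is a leaf — visit lily.
  At cedar: go right to plum.
    At plum: no left child.
    At plum: go right to moss.
      moss is a leaf — visit moss.
    Visit plum.
  Visit cedar.
Visit reed.
Full post-order sequence: teak, fir, ash, fern, tulip, rye, pear, aster, lily, moss, plum, cedar, reed.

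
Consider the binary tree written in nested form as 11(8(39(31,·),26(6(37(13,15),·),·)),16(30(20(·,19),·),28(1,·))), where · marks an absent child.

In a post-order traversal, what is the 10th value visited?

20

Post-order visits the left subtree, then the right subtree, then the node.
At 11: go left to 8.
  At 8: go left to 39.
    At 39: go left to 31.
      31 is a leaf — visit 31.
    At 39: no right child.
    Visit 39.
  At 8: go right to 26.
    At 26: go left to 6.
      At 6: go left to 37.
        At 37: go left to 13.
          13 is a leaf — visit 13.
        At 37: go right to 15.
          15 is a leaf — visit 15.
        Visit 37.
      At 6: no right child.
      Visit 6.
    At 26: no right child.
    Visit 26.
  Visit 8.
At 11: go right to 16.
  At 16: go left to 30.
    At 30: go left to 20.
      At 20: no left child.
      At 20: go right to 19.
        19 is a leaf — visit 19.
      Visit 20.
    At 30: no right child.
    Visit 30.
  At 16: go right to 28.
    At 28: go left to 1.
      1 is a leaf — visit 1.
    At 28: no right child.
    Visit 28.
  Visit 16.
Visit 11.
Full post-order sequence: 31, 39, 13, 15, 37, 6, 26, 8, 19, 20, 30, 1, 28, 16, 11.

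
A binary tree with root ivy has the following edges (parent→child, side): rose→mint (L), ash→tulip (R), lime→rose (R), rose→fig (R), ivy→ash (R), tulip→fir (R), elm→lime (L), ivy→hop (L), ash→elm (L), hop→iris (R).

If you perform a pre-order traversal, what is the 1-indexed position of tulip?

Pre-order visits the node, then its left subtree, then its right subtree.
Visit ivy.
At ivy: go left to hop.
  Visit hop.
  At hop: no left child.
  At hop: go right to iris.
    iris is a leaf — visit iris.
At ivy: go right to ash.
  Visit ash.
  At ash: go left to elm.
    Visit elm.
    At elm: go left to lime.
      Visit lime.
      At lime: no left child.
      At lime: go right to rose.
        Visit rose.
        At rose: go left to mint.
          mint is a leaf — visit mint.
        At rose: go right to fig.
          fig is a leaf — visit fig.
    At elm: no right child.
  At ash: go right to tulip.
    Visit tulip.
    At tulip: no left child.
    At tulip: go right to fir.
      fir is a leaf — visit fir.
Full pre-order sequence: ivy, hop, iris, ash, elm, lime, rose, mint, fig, tulip, fir.

10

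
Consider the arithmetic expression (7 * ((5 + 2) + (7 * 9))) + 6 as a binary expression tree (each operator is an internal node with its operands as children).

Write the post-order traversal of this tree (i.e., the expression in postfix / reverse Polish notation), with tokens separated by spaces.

7 5 2 + 7 9 * + * 6 +

Post-order on an expression tree gives postfix notation: for each operator, emit left operand, right operand, then the operator.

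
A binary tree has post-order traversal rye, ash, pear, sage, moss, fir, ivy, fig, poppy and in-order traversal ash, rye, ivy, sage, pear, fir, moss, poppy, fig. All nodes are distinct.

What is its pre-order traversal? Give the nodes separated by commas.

The last element of post-order is the root; it splits in-order into left and right subtrees.
Root poppy: left subtree has 7 nodes {ash, rye, ivy, sage, pear, fir, moss}, right has 1 {fig}.
  Root ivy: left subtree has 2 nodes {ash, rye}, right has 4 {sage, pear, fir, moss}.
    Root ash: left subtree has 0 nodes { }, right has 1 {rye}.
    Root fir: left subtree has 2 nodes {sage, pear}, right has 1 {moss}.
      Root sage: left subtree has 0 nodes { }, right has 1 {pear}.

poppy, ivy, ash, rye, fir, sage, pear, moss, fig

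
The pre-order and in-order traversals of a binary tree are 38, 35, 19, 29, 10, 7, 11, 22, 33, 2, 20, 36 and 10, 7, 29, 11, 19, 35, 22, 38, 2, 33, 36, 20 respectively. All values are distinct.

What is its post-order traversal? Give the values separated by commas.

7, 10, 11, 29, 19, 22, 35, 2, 36, 20, 33, 38

The first element of pre-order is the root; it splits in-order into left and right subtrees.
Root 38: left subtree has 7 nodes {10, 7, 29, 11, 19, 35, 22}, right has 4 {2, 33, 36, 20}.
  Root 35: left subtree has 5 nodes {10, 7, 29, 11, 19}, right has 1 {22}.
    Root 19: left subtree has 4 nodes {10, 7, 29, 11}, right has 0 { }.
      Root 29: left subtree has 2 nodes {10, 7}, right has 1 {11}.
        Root 10: left subtree has 0 nodes { }, right has 1 {7}.
  Root 33: left subtree has 1 node {2}, right has 2 {36, 20}.
    Root 20: left subtree has 1 node {36}, right has 0 { }.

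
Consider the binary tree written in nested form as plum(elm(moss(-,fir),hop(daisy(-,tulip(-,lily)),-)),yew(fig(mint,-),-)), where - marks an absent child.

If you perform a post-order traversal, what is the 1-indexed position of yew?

Post-order visits the left subtree, then the right subtree, then the node.
At plum: go left to elm.
  At elm: go left to moss.
    At moss: no left child.
    At moss: go right to fir.
      fir is a leaf — visit fir.
    Visit moss.
  At elm: go right to hop.
    At hop: go left to daisy.
      At daisy: no left child.
      At daisy: go right to tulip.
        At tulip: no left child.
        At tulip: go right to lily.
          lily is a leaf — visit lily.
        Visit tulip.
      Visit daisy.
    At hop: no right child.
    Visit hop.
  Visit elm.
At plum: go right to yew.
  At yew: go left to fig.
    At fig: go left to mint.
      mint is a leaf — visit mint.
    At fig: no right child.
    Visit fig.
  At yew: no right child.
  Visit yew.
Visit plum.
Full post-order sequence: fir, moss, lily, tulip, daisy, hop, elm, mint, fig, yew, plum.

10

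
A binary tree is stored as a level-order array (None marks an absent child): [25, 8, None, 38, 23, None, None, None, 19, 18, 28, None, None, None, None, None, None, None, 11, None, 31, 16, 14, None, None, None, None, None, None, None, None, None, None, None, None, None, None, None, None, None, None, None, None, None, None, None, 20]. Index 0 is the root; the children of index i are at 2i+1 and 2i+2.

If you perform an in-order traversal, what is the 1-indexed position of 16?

In-order visits the left subtree, then the node, then the right subtree.
At 25: go left to 8.
  At 8: go left to 38.
    At 38: no left child.
    Visit 38.
    At 38: go right to 19.
      At 19: no left child.
      Visit 19.
      At 19: go right to 11.
        11 is a leaf — visit 11.
  Visit 8.
  At 8: go right to 23.
    At 23: go left to 18.
      At 18: no left child.
      Visit 18.
      At 18: go right to 31.
        31 is a leaf — visit 31.
    Visit 23.
    At 23: go right to 28.
      At 28: go left to 16.
        16 is a leaf — visit 16.
      Visit 28.
      At 28: go right to 14.
        At 14: no left child.
        Visit 14.
        At 14: go right to 20.
          20 is a leaf — visit 20.
Visit 25.
At 25: no right child.
Full in-order sequence: 38, 19, 11, 8, 18, 31, 23, 16, 28, 14, 20, 25.

8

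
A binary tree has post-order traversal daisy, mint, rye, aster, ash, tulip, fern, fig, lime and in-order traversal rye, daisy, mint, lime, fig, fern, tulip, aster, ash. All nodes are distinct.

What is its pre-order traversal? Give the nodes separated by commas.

The last element of post-order is the root; it splits in-order into left and right subtrees.
Root lime: left subtree has 3 nodes {rye, daisy, mint}, right has 5 {fig, fern, tulip, aster, ash}.
  Root rye: left subtree has 0 nodes { }, right has 2 {daisy, mint}.
    Root mint: left subtree has 1 node {daisy}, right has 0 { }.
  Root fig: left subtree has 0 nodes { }, right has 4 {fern, tulip, aster, ash}.
    Root fern: left subtree has 0 nodes { }, right has 3 {tulip, aster, ash}.
      Root tulip: left subtree has 0 nodes { }, right has 2 {aster, ash}.
        Root ash: left subtree has 1 node {aster}, right has 0 { }.

lime, rye, mint, daisy, fig, fern, tulip, ash, aster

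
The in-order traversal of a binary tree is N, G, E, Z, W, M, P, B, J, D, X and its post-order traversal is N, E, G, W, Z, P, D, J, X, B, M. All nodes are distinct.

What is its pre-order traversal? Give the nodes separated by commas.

M, Z, G, N, E, W, B, P, X, J, D

The last element of post-order is the root; it splits in-order into left and right subtrees.
Root M: left subtree has 5 nodes {N, G, E, Z, W}, right has 5 {P, B, J, D, X}.
  Root Z: left subtree has 3 nodes {N, G, E}, right has 1 {W}.
    Root G: left subtree has 1 node {N}, right has 1 {E}.
  Root B: left subtree has 1 node {P}, right has 3 {J, D, X}.
    Root X: left subtree has 2 nodes {J, D}, right has 0 { }.
      Root J: left subtree has 0 nodes { }, right has 1 {D}.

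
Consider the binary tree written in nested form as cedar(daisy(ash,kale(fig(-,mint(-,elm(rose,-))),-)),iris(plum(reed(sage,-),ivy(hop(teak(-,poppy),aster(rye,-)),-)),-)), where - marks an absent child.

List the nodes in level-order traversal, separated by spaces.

cedar daisy iris ash kale plum fig reed ivy mint sage hop elm teak aster rose poppy rye

Level-order visits nodes level by level from the root, left to right within each level.
Level 0: cedar
Level 1: daisy, iris
Level 2: ash, kale, plum
Level 3: fig, reed, ivy
Level 4: mint, sage, hop
Level 5: elm, teak, aster
Level 6: rose, poppy, rye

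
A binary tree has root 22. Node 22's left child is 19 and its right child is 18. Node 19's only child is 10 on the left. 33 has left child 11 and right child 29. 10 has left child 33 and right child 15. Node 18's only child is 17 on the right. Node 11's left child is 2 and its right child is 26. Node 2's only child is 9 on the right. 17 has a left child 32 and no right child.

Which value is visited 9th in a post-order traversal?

Post-order visits the left subtree, then the right subtree, then the node.
At 22: go left to 19.
  At 19: go left to 10.
    At 10: go left to 33.
      At 33: go left to 11.
        At 11: go left to 2.
          At 2: no left child.
          At 2: go right to 9.
            9 is a leaf — visit 9.
          Visit 2.
        At 11: go right to 26.
          26 is a leaf — visit 26.
        Visit 11.
      At 33: go right to 29.
        29 is a leaf — visit 29.
      Visit 33.
    At 10: go right to 15.
      15 is a leaf — visit 15.
    Visit 10.
  At 19: no right child.
  Visit 19.
At 22: go right to 18.
  At 18: no left child.
  At 18: go right to 17.
    At 17: go left to 32.
      32 is a leaf — visit 32.
    At 17: no right child.
    Visit 17.
  Visit 18.
Visit 22.
Full post-order sequence: 9, 2, 26, 11, 29, 33, 15, 10, 19, 32, 17, 18, 22.

19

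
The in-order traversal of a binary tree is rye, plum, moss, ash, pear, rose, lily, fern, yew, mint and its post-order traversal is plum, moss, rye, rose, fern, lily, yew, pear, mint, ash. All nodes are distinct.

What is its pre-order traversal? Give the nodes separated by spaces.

ash rye moss plum mint pear yew lily rose fern

The last element of post-order is the root; it splits in-order into left and right subtrees.
Root ash: left subtree has 3 nodes {rye, plum, moss}, right has 6 {pear, rose, lily, fern, yew, mint}.
  Root rye: left subtree has 0 nodes { }, right has 2 {plum, moss}.
    Root moss: left subtree has 1 node {plum}, right has 0 { }.
  Root mint: left subtree has 5 nodes {pear, rose, lily, fern, yew}, right has 0 { }.
    Root pear: left subtree has 0 nodes { }, right has 4 {rose, lily, fern, yew}.
      Root yew: left subtree has 3 nodes {rose, lily, fern}, right has 0 { }.
        Root lily: left subtree has 1 node {rose}, right has 1 {fern}.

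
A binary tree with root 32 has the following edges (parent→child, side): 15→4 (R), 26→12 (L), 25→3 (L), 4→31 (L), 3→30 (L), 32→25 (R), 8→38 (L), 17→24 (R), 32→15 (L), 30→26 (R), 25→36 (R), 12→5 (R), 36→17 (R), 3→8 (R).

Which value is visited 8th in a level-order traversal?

30

Level-order visits nodes level by level from the root, left to right within each level.
Level 0: 32
Level 1: 15, 25
Level 2: 4, 3, 36
Level 3: 31, 30, 8, 17
Level 4: 26, 38, 24
Level 5: 12
Level 6: 5
Full level-order sequence: 32, 15, 25, 4, 3, 36, 31, 30, 8, 17, 26, 38, 24, 12, 5.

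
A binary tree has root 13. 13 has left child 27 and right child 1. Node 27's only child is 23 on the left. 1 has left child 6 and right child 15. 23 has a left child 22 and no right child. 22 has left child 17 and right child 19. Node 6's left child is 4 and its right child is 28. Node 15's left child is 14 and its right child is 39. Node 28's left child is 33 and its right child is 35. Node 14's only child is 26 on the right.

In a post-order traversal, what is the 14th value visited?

Post-order visits the left subtree, then the right subtree, then the node.
At 13: go left to 27.
  At 27: go left to 23.
    At 23: go left to 22.
      At 22: go left to 17.
        17 is a leaf — visit 17.
      At 22: go right to 19.
        19 is a leaf — visit 19.
      Visit 22.
    At 23: no right child.
    Visit 23.
  At 27: no right child.
  Visit 27.
At 13: go right to 1.
  At 1: go left to 6.
    At 6: go left to 4.
      4 is a leaf — visit 4.
    At 6: go right to 28.
      At 28: go left to 33.
        33 is a leaf — visit 33.
      At 28: go right to 35.
        35 is a leaf — visit 35.
      Visit 28.
    Visit 6.
  At 1: go right to 15.
    At 15: go left to 14.
      At 14: no left child.
      At 14: go right to 26.
        26 is a leaf — visit 26.
      Visit 14.
    At 15: go right to 39.
      39 is a leaf — visit 39.
    Visit 15.
  Visit 1.
Visit 13.
Full post-order sequence: 17, 19, 22, 23, 27, 4, 33, 35, 28, 6, 26, 14, 39, 15, 1, 13.

15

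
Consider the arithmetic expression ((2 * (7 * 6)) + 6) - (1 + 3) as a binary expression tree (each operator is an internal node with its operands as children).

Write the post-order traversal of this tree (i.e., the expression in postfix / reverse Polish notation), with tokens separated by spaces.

2 7 6 * * 6 + 1 3 + -

Post-order on an expression tree gives postfix notation: for each operator, emit left operand, right operand, then the operator.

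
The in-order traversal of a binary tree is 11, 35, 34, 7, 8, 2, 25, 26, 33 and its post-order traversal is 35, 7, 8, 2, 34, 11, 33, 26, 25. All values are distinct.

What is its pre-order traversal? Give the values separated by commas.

The last element of post-order is the root; it splits in-order into left and right subtrees.
Root 25: left subtree has 6 nodes {11, 35, 34, 7, 8, 2}, right has 2 {26, 33}.
  Root 11: left subtree has 0 nodes { }, right has 5 {35, 34, 7, 8, 2}.
    Root 34: left subtree has 1 node {35}, right has 3 {7, 8, 2}.
      Root 2: left subtree has 2 nodes {7, 8}, right has 0 { }.
        Root 8: left subtree has 1 node {7}, right has 0 { }.
  Root 26: left subtree has 0 nodes { }, right has 1 {33}.

25, 11, 34, 35, 2, 8, 7, 26, 33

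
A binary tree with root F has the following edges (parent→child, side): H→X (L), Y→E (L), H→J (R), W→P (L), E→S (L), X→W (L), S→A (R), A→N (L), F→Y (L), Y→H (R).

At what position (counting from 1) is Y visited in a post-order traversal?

Post-order visits the left subtree, then the right subtree, then the node.
At F: go left to Y.
  At Y: go left to E.
    At E: go left to S.
      At S: no left child.
      At S: go right to A.
        At A: go left to N.
          N is a leaf — visit N.
        At A: no right child.
        Visit A.
      Visit S.
    At E: no right child.
    Visit E.
  At Y: go right to H.
    At H: go left to X.
      At X: go left to W.
        At W: go left to P.
          P is a leaf — visit P.
        At W: no right child.
        Visit W.
      At X: no right child.
      Visit X.
    At H: go right to J.
      J is a leaf — visit J.
    Visit H.
  Visit Y.
At F: no right child.
Visit F.
Full post-order sequence: N, A, S, E, P, W, X, J, H, Y, F.

10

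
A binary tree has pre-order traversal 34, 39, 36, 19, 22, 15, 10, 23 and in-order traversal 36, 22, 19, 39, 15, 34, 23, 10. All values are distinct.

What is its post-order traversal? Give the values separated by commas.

22, 19, 36, 15, 39, 23, 10, 34

The first element of pre-order is the root; it splits in-order into left and right subtrees.
Root 34: left subtree has 5 nodes {36, 22, 19, 39, 15}, right has 2 {23, 10}.
  Root 39: left subtree has 3 nodes {36, 22, 19}, right has 1 {15}.
    Root 36: left subtree has 0 nodes { }, right has 2 {22, 19}.
      Root 19: left subtree has 1 node {22}, right has 0 { }.
  Root 10: left subtree has 1 node {23}, right has 0 { }.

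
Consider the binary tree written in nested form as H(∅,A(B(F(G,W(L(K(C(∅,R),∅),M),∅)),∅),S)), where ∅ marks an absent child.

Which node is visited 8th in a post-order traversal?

F

Post-order visits the left subtree, then the right subtree, then the node.
At H: no left child.
At H: go right to A.
  At A: go left to B.
    At B: go left to F.
      At F: go left to G.
        G is a leaf — visit G.
      At F: go right to W.
        At W: go left to L.
          At L: go left to K.
            At K: go left to C.
              At C: no left child.
              At C: go right to R.
                R is a leaf — visit R.
              Visit C.
            At K: no right child.
            Visit K.
          At L: go right to M.
            M is a leaf — visit M.
          Visit L.
        At W: no right child.
        Visit W.
      Visit F.
    At B: no right child.
    Visit B.
  At A: go right to S.
    S is a leaf — visit S.
  Visit A.
Visit H.
Full post-order sequence: G, R, C, K, M, L, W, F, B, S, A, H.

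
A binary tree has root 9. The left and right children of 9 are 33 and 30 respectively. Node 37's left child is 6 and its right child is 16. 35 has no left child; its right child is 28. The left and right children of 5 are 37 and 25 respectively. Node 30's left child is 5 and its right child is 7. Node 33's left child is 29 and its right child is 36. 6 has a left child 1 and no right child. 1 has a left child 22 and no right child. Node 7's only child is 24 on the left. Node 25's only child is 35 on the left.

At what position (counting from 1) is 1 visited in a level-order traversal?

14

Level-order visits nodes level by level from the root, left to right within each level.
Level 0: 9
Level 1: 33, 30
Level 2: 29, 36, 5, 7
Level 3: 37, 25, 24
Level 4: 6, 16, 35
Level 5: 1, 28
Level 6: 22
Full level-order sequence: 9, 33, 30, 29, 36, 5, 7, 37, 25, 24, 6, 16, 35, 1, 28, 22.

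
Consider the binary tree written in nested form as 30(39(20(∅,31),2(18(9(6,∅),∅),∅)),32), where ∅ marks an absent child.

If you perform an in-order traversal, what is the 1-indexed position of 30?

In-order visits the left subtree, then the node, then the right subtree.
At 30: go left to 39.
  At 39: go left to 20.
    At 20: no left child.
    Visit 20.
    At 20: go right to 31.
      31 is a leaf — visit 31.
  Visit 39.
  At 39: go right to 2.
    At 2: go left to 18.
      At 18: go left to 9.
        At 9: go left to 6.
          6 is a leaf — visit 6.
        Visit 9.
        At 9: no right child.
      Visit 18.
      At 18: no right child.
    Visit 2.
    At 2: no right child.
Visit 30.
At 30: go right to 32.
  32 is a leaf — visit 32.
Full in-order sequence: 20, 31, 39, 6, 9, 18, 2, 30, 32.

8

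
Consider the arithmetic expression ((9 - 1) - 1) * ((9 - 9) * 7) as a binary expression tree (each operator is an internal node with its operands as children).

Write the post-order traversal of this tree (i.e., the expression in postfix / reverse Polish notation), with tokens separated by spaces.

Post-order on an expression tree gives postfix notation: for each operator, emit left operand, right operand, then the operator.

9 1 - 1 - 9 9 - 7 * *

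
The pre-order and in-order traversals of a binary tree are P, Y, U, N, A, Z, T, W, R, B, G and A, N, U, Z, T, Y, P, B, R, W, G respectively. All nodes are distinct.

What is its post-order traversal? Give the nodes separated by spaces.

A N T Z U Y B R G W P

The first element of pre-order is the root; it splits in-order into left and right subtrees.
Root P: left subtree has 6 nodes {A, N, U, Z, T, Y}, right has 4 {B, R, W, G}.
  Root Y: left subtree has 5 nodes {A, N, U, Z, T}, right has 0 { }.
    Root U: left subtree has 2 nodes {A, N}, right has 2 {Z, T}.
      Root N: left subtree has 1 node {A}, right has 0 { }.
      Root Z: left subtree has 0 nodes { }, right has 1 {T}.
  Root W: left subtree has 2 nodes {B, R}, right has 1 {G}.
    Root R: left subtree has 1 node {B}, right has 0 { }.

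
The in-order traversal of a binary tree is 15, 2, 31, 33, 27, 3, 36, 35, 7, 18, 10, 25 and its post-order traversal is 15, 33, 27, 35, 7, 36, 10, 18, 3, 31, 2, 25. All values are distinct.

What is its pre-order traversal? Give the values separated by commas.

25, 2, 15, 31, 3, 27, 33, 18, 36, 7, 35, 10

The last element of post-order is the root; it splits in-order into left and right subtrees.
Root 25: left subtree has 11 nodes {15, 2, 31, 33, 27, 3, 36, 35, 7, 18, 10}, right has 0 { }.
  Root 2: left subtree has 1 node {15}, right has 9 {31, 33, 27, 3, 36, 35, 7, 18, 10}.
    Root 31: left subtree has 0 nodes { }, right has 8 {33, 27, 3, 36, 35, 7, 18, 10}.
      Root 3: left subtree has 2 nodes {33, 27}, right has 5 {36, 35, 7, 18, 10}.
        Root 27: left subtree has 1 node {33}, right has 0 { }.
        Root 18: left subtree has 3 nodes {36, 35, 7}, right has 1 {10}.
          Root 36: left subtree has 0 nodes { }, right has 2 {35, 7}.
            Root 7: left subtree has 1 node {35}, right has 0 { }.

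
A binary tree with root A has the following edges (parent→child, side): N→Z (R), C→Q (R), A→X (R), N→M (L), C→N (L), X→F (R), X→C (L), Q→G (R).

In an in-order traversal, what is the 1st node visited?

A

In-order visits the left subtree, then the node, then the right subtree.
At A: no left child.
Visit A.
At A: go right to X.
  At X: go left to C.
    At C: go left to N.
      At N: go left to M.
        M is a leaf — visit M.
      Visit N.
      At N: go right to Z.
        Z is a leaf — visit Z.
    Visit C.
    At C: go right to Q.
      At Q: no left child.
      Visit Q.
      At Q: go right to G.
        G is a leaf — visit G.
  Visit X.
  At X: go right to F.
    F is a leaf — visit F.
Full in-order sequence: A, M, N, Z, C, Q, G, X, F.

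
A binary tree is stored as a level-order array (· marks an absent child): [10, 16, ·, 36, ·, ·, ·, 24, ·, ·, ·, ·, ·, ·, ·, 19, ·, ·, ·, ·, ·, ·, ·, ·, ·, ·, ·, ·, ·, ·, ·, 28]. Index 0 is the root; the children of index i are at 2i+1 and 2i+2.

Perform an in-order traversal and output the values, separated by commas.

28, 19, 24, 36, 16, 10

In-order visits the left subtree, then the node, then the right subtree.
At 10: go left to 16.
  At 16: go left to 36.
    At 36: go left to 24.
      At 24: go left to 19.
        At 19: go left to 28.
          28 is a leaf — visit 28.
        Visit 19.
        At 19: no right child.
      Visit 24.
      At 24: no right child.
    Visit 36.
    At 36: no right child.
  Visit 16.
  At 16: no right child.
Visit 10.
At 10: no right child.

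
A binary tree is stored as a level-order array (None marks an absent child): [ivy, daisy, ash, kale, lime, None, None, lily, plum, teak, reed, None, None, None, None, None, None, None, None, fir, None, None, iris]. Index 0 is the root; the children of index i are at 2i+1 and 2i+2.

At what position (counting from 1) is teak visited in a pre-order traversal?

7

Pre-order visits the node, then its left subtree, then its right subtree.
Visit ivy.
At ivy: go left to daisy.
  Visit daisy.
  At daisy: go left to kale.
    Visit kale.
    At kale: go left to lily.
      lily is a leaf — visit lily.
    At kale: go right to plum.
      plum is a leaf — visit plum.
  At daisy: go right to lime.
    Visit lime.
    At lime: go left to teak.
      Visit teak.
      At teak: go left to fir.
        fir is a leaf — visit fir.
      At teak: no right child.
    At lime: go right to reed.
      Visit reed.
      At reed: no left child.
      At reed: go right to iris.
        iris is a leaf — visit iris.
At ivy: go right to ash.
  ash is a leaf — visit ash.
Full pre-order sequence: ivy, daisy, kale, lily, plum, lime, teak, fir, reed, iris, ash.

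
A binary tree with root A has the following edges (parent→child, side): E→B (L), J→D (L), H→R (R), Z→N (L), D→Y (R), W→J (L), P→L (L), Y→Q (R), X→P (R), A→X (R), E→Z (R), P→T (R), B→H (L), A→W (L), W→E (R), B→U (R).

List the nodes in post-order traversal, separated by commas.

Post-order visits the left subtree, then the right subtree, then the node.
At A: go left to W.
  At W: go left to J.
    At J: go left to D.
      At D: no left child.
      At D: go right to Y.
        At Y: no left child.
        At Y: go right to Q.
          Q is a leaf — visit Q.
        Visit Y.
      Visit D.
    At J: no right child.
    Visit J.
  At W: go right to E.
    At E: go left to B.
      At B: go left to H.
        At H: no left child.
        At H: go right to R.
          R is a leaf — visit R.
        Visit H.
      At B: go right to U.
        U is a leaf — visit U.
      Visit B.
    At E: go right to Z.
      At Z: go left to N.
        N is a leaf — visit N.
      At Z: no right child.
      Visit Z.
    Visit E.
  Visit W.
At A: go right to X.
  At X: no left child.
  At X: go right to P.
    At P: go left to L.
      L is a leaf — visit L.
    At P: go right to T.
      T is a leaf — visit T.
    Visit P.
  Visit X.
Visit A.

Q, Y, D, J, R, H, U, B, N, Z, E, W, L, T, P, X, A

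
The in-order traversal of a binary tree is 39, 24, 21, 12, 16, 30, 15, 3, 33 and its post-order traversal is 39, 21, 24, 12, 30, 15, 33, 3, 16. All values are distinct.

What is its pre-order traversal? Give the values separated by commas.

The last element of post-order is the root; it splits in-order into left and right subtrees.
Root 16: left subtree has 4 nodes {39, 24, 21, 12}, right has 4 {30, 15, 3, 33}.
  Root 12: left subtree has 3 nodes {39, 24, 21}, right has 0 { }.
    Root 24: left subtree has 1 node {39}, right has 1 {21}.
  Root 3: left subtree has 2 nodes {30, 15}, right has 1 {33}.
    Root 15: left subtree has 1 node {30}, right has 0 { }.

16, 12, 24, 39, 21, 3, 15, 30, 33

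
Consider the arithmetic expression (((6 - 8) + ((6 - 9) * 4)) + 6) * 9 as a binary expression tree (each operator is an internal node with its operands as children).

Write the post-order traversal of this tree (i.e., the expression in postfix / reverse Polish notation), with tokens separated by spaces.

6 8 - 6 9 - 4 * + 6 + 9 *

Post-order on an expression tree gives postfix notation: for each operator, emit left operand, right operand, then the operator.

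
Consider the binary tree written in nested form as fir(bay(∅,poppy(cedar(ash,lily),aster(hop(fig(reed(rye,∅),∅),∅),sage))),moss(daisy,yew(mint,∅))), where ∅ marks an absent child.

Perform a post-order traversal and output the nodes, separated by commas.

ash, lily, cedar, rye, reed, fig, hop, sage, aster, poppy, bay, daisy, mint, yew, moss, fir

Post-order visits the left subtree, then the right subtree, then the node.
At fir: go left to bay.
  At bay: no left child.
  At bay: go right to poppy.
    At poppy: go left to cedar.
      At cedar: go left to ash.
        ash is a leaf — visit ash.
      At cedar: go right to lily.
        lily is a leaf — visit lily.
      Visit cedar.
    At poppy: go right to aster.
      At aster: go left to hop.
        At hop: go left to fig.
          At fig: go left to reed.
            At reed: go left to rye.
              rye is a leaf — visit rye.
            At reed: no right child.
            Visit reed.
          At fig: no right child.
          Visit fig.
        At hop: no right child.
        Visit hop.
      At aster: go right to sage.
        sage is a leaf — visit sage.
      Visit aster.
    Visit poppy.
  Visit bay.
At fir: go right to moss.
  At moss: go left to daisy.
    daisy is a leaf — visit daisy.
  At moss: go right to yew.
    At yew: go left to mint.
      mint is a leaf — visit mint.
    At yew: no right child.
    Visit yew.
  Visit moss.
Visit fir.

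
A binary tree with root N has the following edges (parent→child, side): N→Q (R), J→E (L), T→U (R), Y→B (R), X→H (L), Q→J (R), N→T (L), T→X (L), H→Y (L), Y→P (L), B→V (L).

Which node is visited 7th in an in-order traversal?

In-order visits the left subtree, then the node, then the right subtree.
At N: go left to T.
  At T: go left to X.
    At X: go left to H.
      At H: go left to Y.
        At Y: go left to P.
          P is a leaf — visit P.
        Visit Y.
        At Y: go right to B.
          At B: go left to V.
            V is a leaf — visit V.
          Visit B.
          At B: no right child.
      Visit H.
      At H: no right child.
    Visit X.
    At X: no right child.
  Visit T.
  At T: go right to U.
    U is a leaf — visit U.
Visit N.
At N: go right to Q.
  At Q: no left child.
  Visit Q.
  At Q: go right to J.
    At J: go left to E.
      E is a leaf — visit E.
    Visit J.
    At J: no right child.
Full in-order sequence: P, Y, V, B, H, X, T, U, N, Q, E, J.

T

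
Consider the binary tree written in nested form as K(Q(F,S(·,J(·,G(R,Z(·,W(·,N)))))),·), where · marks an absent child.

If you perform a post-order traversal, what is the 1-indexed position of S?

8

Post-order visits the left subtree, then the right subtree, then the node.
At K: go left to Q.
  At Q: go left to F.
    F is a leaf — visit F.
  At Q: go right to S.
    At S: no left child.
    At S: go right to J.
      At J: no left child.
      At J: go right to G.
        At G: go left to R.
          R is a leaf — visit R.
        At G: go right to Z.
          At Z: no left child.
          At Z: go right to W.
            At W: no left child.
            At W: go right to N.
              N is a leaf — visit N.
            Visit W.
          Visit Z.
        Visit G.
      Visit J.
    Visit S.
  Visit Q.
At K: no right child.
Visit K.
Full post-order sequence: F, R, N, W, Z, G, J, S, Q, K.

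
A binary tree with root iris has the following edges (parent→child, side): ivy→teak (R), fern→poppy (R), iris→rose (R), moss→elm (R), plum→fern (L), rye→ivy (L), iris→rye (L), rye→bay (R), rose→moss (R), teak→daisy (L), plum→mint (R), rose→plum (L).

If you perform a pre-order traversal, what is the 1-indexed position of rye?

2

Pre-order visits the node, then its left subtree, then its right subtree.
Visit iris.
At iris: go left to rye.
  Visit rye.
  At rye: go left to ivy.
    Visit ivy.
    At ivy: no left child.
    At ivy: go right to teak.
      Visit teak.
      At teak: go left to daisy.
        daisy is a leaf — visit daisy.
      At teak: no right child.
  At rye: go right to bay.
    bay is a leaf — visit bay.
At iris: go right to rose.
  Visit rose.
  At rose: go left to plum.
    Visit plum.
    At plum: go left to fern.
      Visit fern.
      At fern: no left child.
      At fern: go right to poppy.
        poppy is a leaf — visit poppy.
    At plum: go right to mint.
      mint is a leaf — visit mint.
  At rose: go right to moss.
    Visit moss.
    At moss: no left child.
    At moss: go right to elm.
      elm is a leaf — visit elm.
Full pre-order sequence: iris, rye, ivy, teak, daisy, bay, rose, plum, fern, poppy, mint, moss, elm.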